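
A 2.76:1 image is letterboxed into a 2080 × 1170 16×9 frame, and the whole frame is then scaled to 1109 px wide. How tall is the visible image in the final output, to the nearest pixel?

Fitted into 2080×1170, the image spans the width; its height is 2080 / 2.760 ≈ 753.62 px.
Resizing to 1109 px wide multiplies everything by 0.5332: 753.62 → 401.81 px.

402 px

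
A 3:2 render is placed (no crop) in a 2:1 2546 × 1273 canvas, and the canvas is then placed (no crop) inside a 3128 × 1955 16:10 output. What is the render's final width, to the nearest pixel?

First fit — 3:2 into 2546×1273 spans the height: 1909.50 × 1273.00.
Second fit — the 2:1 canvas into 3128×1955 spans the width: 3128.00 × 1564.00 (×1.2286 from 2546×1273).
Applying the same ×1.2286: 1909.50 → 2346.00.

2346 px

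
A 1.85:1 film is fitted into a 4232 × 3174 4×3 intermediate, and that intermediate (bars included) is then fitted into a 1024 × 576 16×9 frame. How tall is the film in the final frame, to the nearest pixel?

Inside the 4232×3174 canvas the film is width-limited at 4232.00 × 2287.57.
4×3 in 1024×576: fills the height, so the intermediate becomes 768.00 × 576.00 — a scale of ×0.1815.
Applying the same ×0.1815: 2287.57 → 415.14.

415 px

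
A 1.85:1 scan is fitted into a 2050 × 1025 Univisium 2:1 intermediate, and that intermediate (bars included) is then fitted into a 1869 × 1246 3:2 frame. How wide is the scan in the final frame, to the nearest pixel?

1729 px

1.85:1 in 2050×1025: fills the height, so the scan is 1896.25 × 1025.00.
The Univisium 2:1 canvas is width-limited in 1869×1246, giving 1869.00 × 934.50; scale factor 0.9117.
Applying the same ×0.9117: 1896.25 → 1728.83.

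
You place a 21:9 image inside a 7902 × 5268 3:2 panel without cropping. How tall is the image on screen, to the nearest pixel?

Since 2.333 > 1.500, the image is width-limited.
The image is 7902 × 9/21 ≈ 3386.57 px tall.

3387 px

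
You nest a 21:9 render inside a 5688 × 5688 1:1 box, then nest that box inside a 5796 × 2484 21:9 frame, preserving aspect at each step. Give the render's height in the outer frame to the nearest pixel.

1065 px

First fit — 21:9 into 5688×5688 spans the width: 5688.00 × 2437.71.
The 1:1 canvas is height-limited in 5796×2484, giving 2484.00 × 2484.00; scale factor 0.4367.
Applying the same ×0.4367: 2437.71 → 1064.57.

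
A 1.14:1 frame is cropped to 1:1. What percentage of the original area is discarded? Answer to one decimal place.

1:1 is narrower than 1.14:1, so the crop keeps the full height and trims the width.
Area ratio = (1.000)/(1.140) = 87.72%; the remaining 12.28% is cropped out.

12.3%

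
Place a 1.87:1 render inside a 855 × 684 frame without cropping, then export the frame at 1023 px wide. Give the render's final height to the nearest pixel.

547 px

In the 855×684 frame the render fills the width: height = 855 / 1.870 ≈ 457.22 px.
Resizing to 1023 px wide multiplies everything by 1.1965: 457.22 → 547.06 px.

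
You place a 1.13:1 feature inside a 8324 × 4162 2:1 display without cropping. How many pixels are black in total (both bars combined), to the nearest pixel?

Since 1.130 < 2.000, the feature is height-limited.
The feature is 4162 × 1.130 ≈ 4703.0600 px wide.
Black = 8324 − 4703.0600 = 3620.9400 px.
That's 3620.9400 × 4162 ≈ 15070352 black pixels.

15070352 pixels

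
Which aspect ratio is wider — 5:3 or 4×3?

5:3 = 1.667 and 4×3 = 1.333; 1.667 > 1.333.

5:3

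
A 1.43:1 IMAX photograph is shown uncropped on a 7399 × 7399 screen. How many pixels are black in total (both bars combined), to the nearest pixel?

16461844 pixels

1.43:1 IMAX is wider than 1:1, so it spans the full width.
That makes the image 5174.1259 px tall (7399 / 1.430).
Black = 7399 − 5174.1259 = 2224.8741 px.
Across the 7399-px span: 2224.8741 × 7399 ≈ 16461844 px.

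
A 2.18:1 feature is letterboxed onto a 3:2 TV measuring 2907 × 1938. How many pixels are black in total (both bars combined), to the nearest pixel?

Since 2.180 > 1.500, the feature is width-limited.
Content height = 2907 / 2.180 ≈ 1333.4862 px.
1938 − 1333.4862 = 604.5138 px of bars.
Bar area = 604.5138 × 2907 ≈ 1757322 px.

1757322 pixels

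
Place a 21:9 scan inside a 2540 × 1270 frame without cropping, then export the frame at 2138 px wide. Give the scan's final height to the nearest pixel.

Fitted into 2540×1270, the scan spans the width; its height is 2540 × 9/21 ≈ 1088.57 px.
The frame scales by 2138/2540 = 0.8417; 1088.57 × 0.8417 ≈ 916.29 px.

916 px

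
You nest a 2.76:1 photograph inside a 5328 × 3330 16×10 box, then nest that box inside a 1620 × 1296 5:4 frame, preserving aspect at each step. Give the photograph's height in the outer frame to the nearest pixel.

587 px

2.76:1 in 5328×3330: fills the width, so the photograph is 5328.00 × 1930.43.
The 16×10 canvas is width-limited in 1620×1296, giving 1620.00 × 1012.50; scale factor 0.3041.
The photograph scales with it: height 1930.43 × 0.3041 ≈ 586.96.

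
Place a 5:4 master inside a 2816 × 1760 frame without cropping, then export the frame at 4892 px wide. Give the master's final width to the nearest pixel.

In the 2816×1760 frame the master fills the height: width = 1760 × 5/4 ≈ 2200.00 px.
Resizing to 4892 px wide multiplies everything by 1.7372: 2200.00 → 3821.88 px.

3822 px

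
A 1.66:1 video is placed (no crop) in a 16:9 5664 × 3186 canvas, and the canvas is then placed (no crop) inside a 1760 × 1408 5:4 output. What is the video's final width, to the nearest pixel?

1.66:1 in 5664×3186: fills the height, so the video is 5288.76 × 3186.00.
16:9 in 1760×1408: fills the width, so the intermediate becomes 1760.00 × 990.00 — a scale of ×0.3107.
So the video's width is 5288.76 × 0.3107 ≈ 1643.40.

1643 px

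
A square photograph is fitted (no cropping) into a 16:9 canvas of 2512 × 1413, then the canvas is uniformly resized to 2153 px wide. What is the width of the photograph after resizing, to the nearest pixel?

1211 px

In the 2512×1413 frame the photograph fills the height: width = 1413 × 1/1 ≈ 1413.00 px.
Scaling 2512 → 2153 is ×0.8571, so the width becomes 1413.00 × 0.8571 ≈ 1211.06 px.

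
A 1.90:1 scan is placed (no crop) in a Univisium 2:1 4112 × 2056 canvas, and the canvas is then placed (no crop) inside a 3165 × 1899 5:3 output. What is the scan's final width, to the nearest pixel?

First fit — 1.90:1 into 4112×2056 spans the height: 3906.40 × 2056.00.
The Univisium 2:1 canvas is width-limited in 3165×1899, giving 3165.00 × 1582.50; scale factor 0.7697.
So the scan's width is 3906.40 × 0.7697 ≈ 3006.75.

3007 px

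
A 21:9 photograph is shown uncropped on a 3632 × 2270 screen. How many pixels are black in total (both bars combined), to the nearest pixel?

21:9 (2.333) > 16×10 (1.600), so the photograph fills the width.
The photograph is 3632 × 9/21 ≈ 1556.5714 px tall.
2270 − 1556.5714 = 713.4286 px of bars.
Across the 3632-px span: 713.4286 × 3632 ≈ 2591173 px.

2591173 pixels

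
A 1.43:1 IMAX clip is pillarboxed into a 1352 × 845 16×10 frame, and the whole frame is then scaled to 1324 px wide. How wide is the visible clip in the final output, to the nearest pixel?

1183 px

At 1352×845 the clip is height-limited, so width = 845 × 1.430 ≈ 1208.35 px.
Scaling 1352 → 1324 is ×0.9793, so the width becomes 1208.35 × 0.9793 ≈ 1183.33 px.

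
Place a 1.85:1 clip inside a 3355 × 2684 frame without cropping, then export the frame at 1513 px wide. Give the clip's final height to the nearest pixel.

818 px

Fitted into 3355×2684, the clip spans the width; its height is 3355 / 1.850 ≈ 1813.51 px.
The frame scales by 1513/3355 = 0.4510; 1813.51 × 0.4510 ≈ 817.84 px.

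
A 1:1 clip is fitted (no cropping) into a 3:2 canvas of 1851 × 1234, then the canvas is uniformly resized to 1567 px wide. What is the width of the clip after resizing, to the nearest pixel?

Fitted into 1851×1234, the clip spans the height; its width is 1234 × 1/1 ≈ 1234.00 px.
Resizing to 1567 px wide multiplies everything by 0.8466: 1234.00 → 1044.67 px.

1045 px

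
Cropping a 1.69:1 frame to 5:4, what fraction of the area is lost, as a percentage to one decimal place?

26.0%

The height stays; only width is cut (since 5:4 is narrower than 1.69:1).
Area ratio = (1.250)/(1.690) = 73.96%; the remaining 26.04% is cropped out.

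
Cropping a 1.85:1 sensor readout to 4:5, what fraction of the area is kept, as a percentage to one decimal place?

4:5 is narrower than 1.85:1, so the crop keeps the full height and trims the width.
(0.800)/(1.850) ≈ 0.432 of the area survives.

43.2%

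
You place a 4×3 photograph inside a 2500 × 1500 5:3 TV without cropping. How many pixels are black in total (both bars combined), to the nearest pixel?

4×3 (1.333) < 5:3 (1.667), so the photograph fills the height.
The photograph is 1500 × 4/3 ≈ 2000.0000 px wide.
Leftover width: 2500 − 2000.0000 = 500.0000 px.
That's 500.0000 × 1500 ≈ 750000 black pixels.

750000 pixels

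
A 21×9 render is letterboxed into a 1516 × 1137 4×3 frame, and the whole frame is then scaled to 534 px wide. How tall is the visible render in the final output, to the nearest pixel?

229 px

In the 1516×1137 frame the render fills the width: height = 1516 × 9/21 ≈ 649.71 px.
Scaling 1516 → 534 is ×0.3522, so the height becomes 649.71 × 0.3522 ≈ 228.86 px.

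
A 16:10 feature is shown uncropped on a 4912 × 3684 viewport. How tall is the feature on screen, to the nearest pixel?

Since 1.600 > 1.333, the feature is width-limited.
Content height = 4912 × 10/16 ≈ 3070.00 px.

3070 px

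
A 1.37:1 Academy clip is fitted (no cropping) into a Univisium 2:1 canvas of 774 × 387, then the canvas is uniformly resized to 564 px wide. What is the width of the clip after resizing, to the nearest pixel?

In the 774×387 frame the clip fills the height: width = 387 × 1.370 ≈ 530.19 px.
Resizing to 564 px wide multiplies everything by 0.7287: 530.19 → 386.34 px.

386 px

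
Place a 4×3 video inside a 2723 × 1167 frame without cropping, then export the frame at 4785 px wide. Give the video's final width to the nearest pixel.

At 2723×1167 the video is height-limited, so width = 1167 × 4/3 ≈ 1556.00 px.
Scaling 2723 → 4785 is ×1.7573, so the width becomes 1556.00 × 1.7573 ≈ 2734.29 px.

2734 px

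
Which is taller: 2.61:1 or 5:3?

2.61 and 5:3 = 1.667; 2.61 > 1.667. The smaller width-to-height ratio is the taller frame.

5:3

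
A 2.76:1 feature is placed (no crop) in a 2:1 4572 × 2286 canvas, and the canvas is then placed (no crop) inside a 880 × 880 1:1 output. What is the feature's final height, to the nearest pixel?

319 px

2.76:1 in 4572×2286: fills the width, so the feature is 4572.00 × 1656.52.
The 2:1 canvas is width-limited in 880×880, giving 880.00 × 440.00; scale factor 0.1925.
The feature scales with it: height 1656.52 × 0.1925 ≈ 318.84.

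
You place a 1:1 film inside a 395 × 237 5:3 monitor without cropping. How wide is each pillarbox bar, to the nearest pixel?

Since 1.000 < 1.667, the film is height-limited.
Content width = 237 × 1/1 ≈ 237.00 px.
Black = 395 − 237.00 = 158.00 px, or 79.00 per bar.

79 px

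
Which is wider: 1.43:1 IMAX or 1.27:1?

1.43 and 1.27; 1.43 > 1.27.

1.43:1 IMAX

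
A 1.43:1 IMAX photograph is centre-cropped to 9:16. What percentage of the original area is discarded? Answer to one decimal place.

60.7%

9:16 is narrower than 1.43:1 IMAX, so the crop keeps the full height and trims the width.
(0.562)/(1.430) ≈ 0.393 of the area survives, leaving 60.66% discarded.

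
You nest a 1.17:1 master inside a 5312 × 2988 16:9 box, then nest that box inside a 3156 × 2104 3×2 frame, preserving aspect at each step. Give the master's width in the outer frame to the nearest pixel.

Inside the 5312×2988 canvas the master is height-limited at 3495.96 × 2988.00.
16:9 in 3156×2104: fills the width, so the intermediate becomes 3156.00 × 1775.25 — a scale of ×0.5941.
So the master's width is 3495.96 × 0.5941 ≈ 2077.04.

2077 px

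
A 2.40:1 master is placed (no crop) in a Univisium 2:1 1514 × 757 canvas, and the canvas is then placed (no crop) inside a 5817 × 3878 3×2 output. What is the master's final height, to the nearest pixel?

First fit — 2.40:1 into 1514×757 spans the width: 1514.00 × 630.83.
Univisium 2:1 in 5817×3878: fills the width, so the intermediate becomes 5817.00 × 2908.50 — a scale of ×3.8421.
So the master's height is 630.83 × 3.8421 ≈ 2423.75.

2424 px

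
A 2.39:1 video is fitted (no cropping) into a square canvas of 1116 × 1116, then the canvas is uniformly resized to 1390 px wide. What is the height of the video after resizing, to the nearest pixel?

582 px

Fitted into 1116×1116, the video spans the width; its height is 1116 / 2.390 ≈ 466.95 px.
The frame scales by 1390/1116 = 1.2455; 466.95 × 1.2455 ≈ 581.59 px.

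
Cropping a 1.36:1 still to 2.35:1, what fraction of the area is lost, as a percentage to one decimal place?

42.1%

Going from 1.36:1 to 2.35:1 means cutting height while keeping width.
Area ratio = (1.360)/(2.350) = 57.87%; the remaining 42.13% is cropped out.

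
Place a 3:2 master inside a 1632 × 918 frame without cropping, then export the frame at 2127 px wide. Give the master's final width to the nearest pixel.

In the 1632×918 frame the master fills the height: width = 918 × 3/2 ≈ 1377.00 px.
Scaling 1632 → 2127 is ×1.3033, so the width becomes 1377.00 × 1.3033 ≈ 1794.66 px.

1795 px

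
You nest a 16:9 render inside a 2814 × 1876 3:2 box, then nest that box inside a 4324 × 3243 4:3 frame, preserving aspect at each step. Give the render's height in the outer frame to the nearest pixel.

Inside the 2814×1876 canvas the render is width-limited at 2814.00 × 1582.88.
The 3:2 canvas is width-limited in 4324×3243, giving 4324.00 × 2882.67; scale factor 1.5366.
So the render's height is 1582.88 × 1.5366 ≈ 2432.25.

2432 px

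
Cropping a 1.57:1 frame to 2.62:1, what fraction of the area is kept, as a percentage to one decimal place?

Going from 1.57:1 to 2.62:1 means cutting height while keeping width.
Area ratio = (1.570)/(2.620) = 59.92% retained.

59.9%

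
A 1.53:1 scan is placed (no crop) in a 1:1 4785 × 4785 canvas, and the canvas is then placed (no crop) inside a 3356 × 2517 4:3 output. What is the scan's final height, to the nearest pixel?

1645 px

1.53:1 in 4785×4785: fills the width, so the scan is 4785.00 × 3127.45.
The 1:1 canvas is height-limited in 3356×2517, giving 2517.00 × 2517.00; scale factor 0.5260.
Applying the same ×0.5260: 3127.45 → 1645.10.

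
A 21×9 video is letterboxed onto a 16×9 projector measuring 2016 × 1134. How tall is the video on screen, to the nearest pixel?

864 px

21×9 (2.333) > 16×9 (1.778), so the video fills the width.
That makes the image 864.00 px tall (2016 × 9/21).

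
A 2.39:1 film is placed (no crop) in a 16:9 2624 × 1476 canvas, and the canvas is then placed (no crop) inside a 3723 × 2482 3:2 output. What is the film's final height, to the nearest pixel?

1558 px

2.39:1 in 2624×1476: fills the width, so the film is 2624.00 × 1097.91.
Second fit — the 16:9 canvas into 3723×2482 spans the width: 3723.00 × 2094.19 (×1.4188 from 2624×1476).
The film scales with it: height 1097.91 × 1.4188 ≈ 1557.74.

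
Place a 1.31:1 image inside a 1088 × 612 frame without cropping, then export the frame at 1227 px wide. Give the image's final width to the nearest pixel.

904 px

In the 1088×612 frame the image fills the height: width = 612 × 1.310 ≈ 801.72 px.
The frame scales by 1227/1088 = 1.1278; 801.72 × 1.1278 ≈ 904.15 px.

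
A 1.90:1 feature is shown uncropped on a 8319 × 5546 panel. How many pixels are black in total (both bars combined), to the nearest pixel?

1.90:1 (1.900) > 3:2 (1.500), so the feature fills the width.
The feature is 8319 / 1.900 ≈ 4378.4211 px tall.
Black = 5546 − 4378.4211 = 1167.5789 px.
Across the 8319-px span: 1167.5789 × 8319 ≈ 9713089 px.

9713089 pixels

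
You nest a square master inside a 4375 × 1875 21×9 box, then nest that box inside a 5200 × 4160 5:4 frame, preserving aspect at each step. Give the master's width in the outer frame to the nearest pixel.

First fit — square into 4375×1875 spans the height: 1875.00 × 1875.00.
The 21×9 canvas is width-limited in 5200×4160, giving 5200.00 × 2228.57; scale factor 1.1886.
Applying the same ×1.1886: 1875.00 → 2228.57.

2229 px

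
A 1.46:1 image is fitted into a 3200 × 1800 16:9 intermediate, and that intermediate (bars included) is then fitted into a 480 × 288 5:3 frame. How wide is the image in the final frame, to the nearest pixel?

394 px

Inside the 3200×1800 canvas the image is height-limited at 2628.00 × 1800.00.
16:9 in 480×288: fills the width, so the intermediate becomes 480.00 × 270.00 — a scale of ×0.1500.
Applying the same ×0.1500: 2628.00 → 394.20.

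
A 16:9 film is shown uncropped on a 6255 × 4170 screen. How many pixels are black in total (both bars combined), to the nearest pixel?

4075523 pixels

Since 1.778 > 1.500, the film is width-limited.
That makes the image 3518.4375 px tall (6255 × 9/16).
Black = 4170 − 3518.4375 = 651.5625 px.
Across the 6255-px span: 651.5625 × 6255 ≈ 4075523 px.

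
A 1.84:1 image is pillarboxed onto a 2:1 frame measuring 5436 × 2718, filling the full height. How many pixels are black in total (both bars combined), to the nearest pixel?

1182004 pixels

Content width = 2718 × 1.840 ≈ 5001.1200 px.
Leftover width: 5436 − 5001.1200 = 434.8800 px.
Across the 2718-px span: 434.8800 × 2718 ≈ 1182004 px.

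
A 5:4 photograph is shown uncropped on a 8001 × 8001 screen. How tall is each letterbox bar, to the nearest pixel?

800 px

5:4 is wider than square, so it spans the full width.
Content height = 8001 × 4/5 ≈ 6400.80 px.
Leftover height: 8001 − 6400.80 = 1600.20 px → 800.10 each side.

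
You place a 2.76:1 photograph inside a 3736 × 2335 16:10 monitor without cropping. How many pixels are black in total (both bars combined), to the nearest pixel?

3666424 pixels

2.76:1 is wider than 16:10, so it spans the full width.
The photograph is 3736 / 2.760 ≈ 1353.6232 px tall.
Leftover height: 2335 − 1353.6232 = 981.3768 px.
Bar area = 981.3768 × 3736 ≈ 3666424 px.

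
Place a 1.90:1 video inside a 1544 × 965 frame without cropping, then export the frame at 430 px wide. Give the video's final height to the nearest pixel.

At 1544×965 the video is width-limited, so height = 1544 / 1.900 ≈ 812.63 px.
Scaling 1544 → 430 is ×0.2785, so the height becomes 812.63 × 0.2785 ≈ 226.32 px.

226 px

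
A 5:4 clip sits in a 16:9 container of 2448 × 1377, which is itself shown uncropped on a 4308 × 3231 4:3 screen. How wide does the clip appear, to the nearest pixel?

3029 px

Inside the 2448×1377 canvas the clip is height-limited at 1721.25 × 1377.00.
Second fit — the 16:9 canvas into 4308×3231 spans the width: 4308.00 × 2423.25 (×1.7598 from 2448×1377).
Applying the same ×1.7598: 1721.25 → 3029.06.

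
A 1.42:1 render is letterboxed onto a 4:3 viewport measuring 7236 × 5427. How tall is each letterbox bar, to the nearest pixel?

Since 1.420 > 1.333, the render is width-limited.
That makes the image 5095.77 px tall (7236 / 1.420).
5427 − 5095.77 = 331.23 px of bars (165.61 each).

166 px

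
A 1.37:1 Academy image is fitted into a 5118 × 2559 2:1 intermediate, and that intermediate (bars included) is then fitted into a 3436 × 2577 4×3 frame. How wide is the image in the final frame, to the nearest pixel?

Inside the 5118×2559 canvas the image is height-limited at 3505.83 × 2559.00.
2:1 in 3436×2577: fills the width, so the intermediate becomes 3436.00 × 1718.00 — a scale of ×0.6714.
Applying the same ×0.6714: 3505.83 → 2353.66.

2354 px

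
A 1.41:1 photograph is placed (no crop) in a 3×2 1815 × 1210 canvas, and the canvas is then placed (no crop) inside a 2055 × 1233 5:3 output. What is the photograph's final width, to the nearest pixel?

1739 px

First fit — 1.41:1 into 1815×1210 spans the height: 1706.10 × 1210.00.
The 3×2 canvas is height-limited in 2055×1233, giving 1849.50 × 1233.00; scale factor 1.0190.
The photograph scales with it: width 1706.10 × 1.0190 ≈ 1738.53.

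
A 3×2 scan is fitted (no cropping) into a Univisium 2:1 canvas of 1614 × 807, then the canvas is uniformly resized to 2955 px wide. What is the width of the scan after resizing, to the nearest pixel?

2216 px

Fitted into 1614×807, the scan spans the height; its width is 807 × 3/2 ≈ 1210.50 px.
The frame scales by 2955/1614 = 1.8309; 1210.50 × 1.8309 ≈ 2216.25 px.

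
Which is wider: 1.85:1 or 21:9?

1.85 and 21:9 = 2.333; 2.333 > 1.85.

21:9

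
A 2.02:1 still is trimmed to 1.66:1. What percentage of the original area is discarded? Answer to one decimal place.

Going from 2.02:1 to 1.66:1 means cutting width while keeping height.
Area ratio = (1.660)/(2.020) = 82.18%; the remaining 17.82% is cropped out.

17.8%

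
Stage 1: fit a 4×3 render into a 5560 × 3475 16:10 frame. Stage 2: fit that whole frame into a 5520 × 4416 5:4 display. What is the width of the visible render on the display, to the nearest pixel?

4×3 in 5560×3475: fills the height, so the render is 4633.33 × 3475.00.
The 16:10 canvas is width-limited in 5520×4416, giving 5520.00 × 3450.00; scale factor 0.9928.
The render scales with it: width 4633.33 × 0.9928 ≈ 4600.00.

4600 px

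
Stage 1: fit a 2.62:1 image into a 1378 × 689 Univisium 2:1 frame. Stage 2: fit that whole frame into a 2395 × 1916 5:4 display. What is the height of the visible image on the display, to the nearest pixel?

914 px

First fit — 2.62:1 into 1378×689 spans the width: 1378.00 × 525.95.
The Univisium 2:1 canvas is width-limited in 2395×1916, giving 2395.00 × 1197.50; scale factor 1.7380.
Applying the same ×1.7380: 525.95 → 914.12.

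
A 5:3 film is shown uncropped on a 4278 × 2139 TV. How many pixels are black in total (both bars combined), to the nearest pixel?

1525107 pixels

5:3 (1.667) < Univisium 2:1 (2.000), so the film fills the height.
That makes the image 3565.0000 px wide (2139 × 5/3).
Leftover width: 4278 − 3565.0000 = 713.0000 px.
Across the 2139-px span: 713.0000 × 2139 ≈ 1525107 px.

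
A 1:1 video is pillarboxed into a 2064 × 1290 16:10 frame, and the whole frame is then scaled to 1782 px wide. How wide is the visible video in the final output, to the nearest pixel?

1114 px

At 2064×1290 the video is height-limited, so width = 1290 × 1/1 ≈ 1290.00 px.
Resizing to 1782 px wide multiplies everything by 0.8634: 1290.00 → 1113.75 px.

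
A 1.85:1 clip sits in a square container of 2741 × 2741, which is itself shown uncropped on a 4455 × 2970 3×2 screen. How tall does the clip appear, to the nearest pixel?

1.85:1 in 2741×2741: fills the width, so the clip is 2741.00 × 1481.62.
The square canvas is height-limited in 4455×2970, giving 2970.00 × 2970.00; scale factor 1.0835.
So the clip's height is 1481.62 × 1.0835 ≈ 1605.41.

1605 px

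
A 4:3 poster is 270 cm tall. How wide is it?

360 cm

270·4/3 = 360.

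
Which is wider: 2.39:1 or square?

2.39:1

2.39 and square = 1; 2.39 > 1.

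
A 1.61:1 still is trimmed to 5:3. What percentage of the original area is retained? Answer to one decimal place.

5:3 is wider than 1.61:1, so the crop keeps the full width and trims the height.
Area ratio = (1.610)/(1.667) = 96.60% retained.

96.6%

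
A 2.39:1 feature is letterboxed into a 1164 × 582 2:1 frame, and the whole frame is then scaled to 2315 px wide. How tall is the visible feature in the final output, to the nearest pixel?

969 px

Fitted into 1164×582, the feature spans the width; its height is 1164 / 2.390 ≈ 487.03 px.
The frame scales by 2315/1164 = 1.9888; 487.03 × 1.9888 ≈ 968.62 px.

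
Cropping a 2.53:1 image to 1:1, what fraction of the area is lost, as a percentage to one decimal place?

60.5%

1:1 is narrower than 2.53:1, so the crop keeps the full height and trims the width.
(1.000)/(2.530) ≈ 0.395 of the area survives, leaving 60.47% discarded.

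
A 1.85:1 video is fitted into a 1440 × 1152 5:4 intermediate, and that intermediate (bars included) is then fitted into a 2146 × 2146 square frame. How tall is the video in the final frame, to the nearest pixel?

1160 px

1.85:1 in 1440×1152: fills the width, so the video is 1440.00 × 778.38.
The 5:4 canvas is width-limited in 2146×2146, giving 2146.00 × 1716.80; scale factor 1.4903.
So the video's height is 778.38 × 1.4903 ≈ 1160.00.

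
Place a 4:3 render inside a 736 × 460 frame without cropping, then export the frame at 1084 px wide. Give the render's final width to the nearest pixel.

At 736×460 the render is height-limited, so width = 460 × 4/3 ≈ 613.33 px.
Scaling 736 → 1084 is ×1.4728, so the width becomes 613.33 × 1.4728 ≈ 903.33 px.

903 px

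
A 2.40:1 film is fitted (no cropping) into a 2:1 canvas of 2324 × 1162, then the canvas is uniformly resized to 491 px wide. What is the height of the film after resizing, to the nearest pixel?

At 2324×1162 the film is width-limited, so height = 2324 / 2.400 ≈ 968.33 px.
Scaling 2324 → 491 is ×0.2113, so the height becomes 968.33 × 0.2113 ≈ 204.58 px.

205 px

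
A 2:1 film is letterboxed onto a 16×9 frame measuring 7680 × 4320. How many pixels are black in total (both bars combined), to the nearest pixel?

2:1 (2.000) > 16×9 (1.778), so the film fills the width.
Content height = 7680 × 1/2 ≈ 3840.0000 px.
Leftover height: 4320 − 3840.0000 = 480.0000 px.
Bar area = 480.0000 × 7680 ≈ 3686400 px.

3686400 pixels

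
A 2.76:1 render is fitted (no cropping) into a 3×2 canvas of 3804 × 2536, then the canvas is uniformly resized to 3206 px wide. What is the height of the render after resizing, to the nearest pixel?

At 3804×2536 the render is width-limited, so height = 3804 / 2.760 ≈ 1378.26 px.
Resizing to 3206 px wide multiplies everything by 0.8428: 1378.26 → 1161.59 px.

1162 px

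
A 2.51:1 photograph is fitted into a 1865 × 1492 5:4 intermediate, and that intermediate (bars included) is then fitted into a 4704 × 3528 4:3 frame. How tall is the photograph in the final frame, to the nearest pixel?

Inside the 1865×1492 canvas the photograph is width-limited at 1865.00 × 743.03.
The 5:4 canvas is height-limited in 4704×3528, giving 4410.00 × 3528.00; scale factor 2.3646.
Applying the same ×2.3646: 743.03 → 1756.97.

1757 px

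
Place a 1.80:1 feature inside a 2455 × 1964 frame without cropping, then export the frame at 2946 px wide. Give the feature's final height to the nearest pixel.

At 2455×1964 the feature is width-limited, so height = 2455 / 1.800 ≈ 1363.89 px.
The frame scales by 2946/2455 = 1.2000; 1363.89 × 1.2000 ≈ 1636.67 px.

1637 px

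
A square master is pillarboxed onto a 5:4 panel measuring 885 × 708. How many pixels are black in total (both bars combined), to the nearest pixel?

square is narrower than 5:4, so it spans the full height.
Content width = 708 × 1/1 ≈ 708.0000 px.
885 − 708.0000 = 177.0000 px of bars.
That's 177.0000 × 708 ≈ 125316 black pixels.

125316 pixels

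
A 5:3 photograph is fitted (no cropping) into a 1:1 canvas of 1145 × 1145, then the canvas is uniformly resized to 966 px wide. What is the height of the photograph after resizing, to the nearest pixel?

580 px

Fitted into 1145×1145, the photograph spans the width; its height is 1145 × 3/5 ≈ 687.00 px.
Resizing to 966 px wide multiplies everything by 0.8437: 687.00 → 579.60 px.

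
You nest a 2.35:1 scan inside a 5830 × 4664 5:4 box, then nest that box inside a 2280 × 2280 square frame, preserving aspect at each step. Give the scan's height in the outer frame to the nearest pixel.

970 px

First fit — 2.35:1 into 5830×4664 spans the width: 5830.00 × 2480.85.
Second fit — the 5:4 canvas into 2280×2280 spans the width: 2280.00 × 1824.00 (×0.3911 from 5830×4664).
Applying the same ×0.3911: 2480.85 → 970.21.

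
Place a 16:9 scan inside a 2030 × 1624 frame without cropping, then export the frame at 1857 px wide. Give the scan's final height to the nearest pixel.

1045 px

At 2030×1624 the scan is width-limited, so height = 2030 × 9/16 ≈ 1141.88 px.
Resizing to 1857 px wide multiplies everything by 0.9148: 1141.88 → 1044.56 px.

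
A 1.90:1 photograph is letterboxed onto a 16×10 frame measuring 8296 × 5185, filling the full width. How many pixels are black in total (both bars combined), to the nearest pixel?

6791804 pixels

That makes the image 4366.3158 px tall (8296 / 1.900).
5185 − 4366.3158 = 818.6842 px of bars.
Bar area = 818.6842 × 8296 ≈ 6791804 px.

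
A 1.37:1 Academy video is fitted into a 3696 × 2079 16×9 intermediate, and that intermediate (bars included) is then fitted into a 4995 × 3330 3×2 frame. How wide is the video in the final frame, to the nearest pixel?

3849 px

Inside the 3696×2079 canvas the video is height-limited at 2848.23 × 2079.00.
16×9 in 4995×3330: fills the width, so the intermediate becomes 4995.00 × 2809.69 — a scale of ×1.3515.
Applying the same ×1.3515: 2848.23 → 3849.27.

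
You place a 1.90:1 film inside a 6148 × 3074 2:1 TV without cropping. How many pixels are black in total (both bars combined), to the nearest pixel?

1.90:1 is narrower than 2:1, so it spans the full height.
That makes the image 5840.6000 px wide (3074 × 1.900).
6148 − 5840.6000 = 307.4000 px of bars.
Across the 3074-px span: 307.4000 × 3074 ≈ 944948 px.

944948 pixels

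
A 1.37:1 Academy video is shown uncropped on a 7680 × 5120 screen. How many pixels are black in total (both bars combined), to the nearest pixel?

3407872 pixels

1.37:1 Academy (1.370) < 3:2 (1.500), so the video fills the height.
The video is 5120 × 1.370 ≈ 7014.4000 px wide.
Leftover width: 7680 − 7014.4000 = 665.6000 px.
Across the 5120-px span: 665.6000 × 5120 ≈ 3407872 px.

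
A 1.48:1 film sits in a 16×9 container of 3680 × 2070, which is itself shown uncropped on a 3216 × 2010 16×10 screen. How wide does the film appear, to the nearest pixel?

2677 px

Inside the 3680×2070 canvas the film is height-limited at 3063.60 × 2070.00.
Second fit — the 16×9 canvas into 3216×2010 spans the width: 3216.00 × 1809.00 (×0.8739 from 3680×2070).
The film scales with it: width 3063.60 × 0.8739 ≈ 2677.32.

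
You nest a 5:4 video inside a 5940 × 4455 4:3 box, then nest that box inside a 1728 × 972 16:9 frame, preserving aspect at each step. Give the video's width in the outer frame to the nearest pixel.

1215 px

Inside the 5940×4455 canvas the video is height-limited at 5568.75 × 4455.00.
4:3 in 1728×972: fills the height, so the intermediate becomes 1296.00 × 972.00 — a scale of ×0.2182.
So the video's width is 5568.75 × 0.2182 ≈ 1215.00.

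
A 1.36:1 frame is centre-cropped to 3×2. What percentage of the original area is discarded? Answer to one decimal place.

Going from 1.36:1 to 3×2 means cutting height while keeping width.
Area ratio = (1.360)/(1.500) = 90.67%; the remaining 9.33% is cropped out.

9.3%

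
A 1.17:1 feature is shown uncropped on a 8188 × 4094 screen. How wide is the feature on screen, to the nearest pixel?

1.17:1 (1.170) < 2:1 (2.000), so the feature fills the height.
That makes the image 4789.98 px wide (4094 × 1.170).

4790 px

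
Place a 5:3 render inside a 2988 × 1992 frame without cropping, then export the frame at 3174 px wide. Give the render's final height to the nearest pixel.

1904 px

At 2988×1992 the render is width-limited, so height = 2988 × 3/5 ≈ 1792.80 px.
The frame scales by 3174/2988 = 1.0622; 1792.80 × 1.0622 ≈ 1904.40 px.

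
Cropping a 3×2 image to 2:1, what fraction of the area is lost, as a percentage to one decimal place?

2:1 is wider than 3×2, so the crop keeps the full width and trims the height.
(1.500)/(2.000) ≈ 0.750 of the area survives, leaving 25.00% discarded.

25.0%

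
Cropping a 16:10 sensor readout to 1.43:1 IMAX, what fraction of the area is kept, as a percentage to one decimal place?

89.4%

Going from 16:10 to 1.43:1 IMAX means cutting width while keeping height.
(1.430)/(1.600) ≈ 0.894 of the area survives.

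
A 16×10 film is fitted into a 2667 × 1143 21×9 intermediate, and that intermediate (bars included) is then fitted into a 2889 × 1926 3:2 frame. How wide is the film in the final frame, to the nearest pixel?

1981 px

16×10 in 2667×1143: fills the height, so the film is 1828.80 × 1143.00.
21×9 in 2889×1926: fills the width, so the intermediate becomes 2889.00 × 1238.14 — a scale of ×1.0832.
Applying the same ×1.0832: 1828.80 → 1981.03.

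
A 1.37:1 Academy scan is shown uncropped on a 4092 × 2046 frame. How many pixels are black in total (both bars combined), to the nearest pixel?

Since 1.370 < 2.000, the scan is height-limited.
That makes the image 2803.0200 px wide (2046 × 1.370).
Black = 4092 − 2803.0200 = 1288.9800 px.
Across the 2046-px span: 1288.9800 × 2046 ≈ 2637253 px.

2637253 pixels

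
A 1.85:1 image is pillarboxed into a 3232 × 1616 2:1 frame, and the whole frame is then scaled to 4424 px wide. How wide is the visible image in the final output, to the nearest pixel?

At 3232×1616 the image is height-limited, so width = 1616 × 1.850 ≈ 2989.60 px.
The frame scales by 4424/3232 = 1.3688; 2989.60 × 1.3688 ≈ 4092.20 px.

4092 px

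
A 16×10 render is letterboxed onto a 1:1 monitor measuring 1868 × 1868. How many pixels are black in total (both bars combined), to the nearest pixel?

16×10 (1.600) > 1:1 (1.000), so the render fills the width.
The render is 1868 × 10/16 ≈ 1167.5000 px tall.
1868 − 1167.5000 = 700.5000 px of bars.
Bar area = 700.5000 × 1868 ≈ 1308534 px.

1308534 pixels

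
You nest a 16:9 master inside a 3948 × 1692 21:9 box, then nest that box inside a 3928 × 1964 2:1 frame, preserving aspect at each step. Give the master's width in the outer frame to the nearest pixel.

16:9 in 3948×1692: fills the height, so the master is 3008.00 × 1692.00.
21:9 in 3928×1964: fills the width, so the intermediate becomes 3928.00 × 1683.43 — a scale of ×0.9949.
So the master's width is 3008.00 × 0.9949 ≈ 2992.76.

2993 px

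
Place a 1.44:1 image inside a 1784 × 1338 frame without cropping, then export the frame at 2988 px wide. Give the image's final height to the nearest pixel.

2075 px

In the 1784×1338 frame the image fills the width: height = 1784 / 1.440 ≈ 1238.89 px.
The frame scales by 2988/1784 = 1.6749; 1238.89 × 1.6749 ≈ 2075.00 px.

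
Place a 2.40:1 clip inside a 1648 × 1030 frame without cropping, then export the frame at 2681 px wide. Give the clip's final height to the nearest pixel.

1117 px

Fitted into 1648×1030, the clip spans the width; its height is 1648 / 2.400 ≈ 686.67 px.
The frame scales by 2681/1648 = 1.6268; 686.67 × 1.6268 ≈ 1117.08 px.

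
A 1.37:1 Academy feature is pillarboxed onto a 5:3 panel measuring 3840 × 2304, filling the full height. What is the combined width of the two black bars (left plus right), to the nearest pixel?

Content width = 2304 × 1.370 ≈ 3156.48 px.
Leftover width: 3840 − 3156.48 = 683.52 px.

684 px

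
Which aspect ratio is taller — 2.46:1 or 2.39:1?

2.39:1

2.46 and 2.39; 2.46 > 2.39. The smaller width-to-height ratio is the taller frame.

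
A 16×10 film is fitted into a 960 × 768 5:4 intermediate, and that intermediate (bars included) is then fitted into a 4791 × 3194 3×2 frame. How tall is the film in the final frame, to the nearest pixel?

First fit — 16×10 into 960×768 spans the width: 960.00 × 600.00.
The 5:4 canvas is height-limited in 4791×3194, giving 3992.50 × 3194.00; scale factor 4.1589.
The film scales with it: height 600.00 × 4.1589 ≈ 2495.31.

2495 px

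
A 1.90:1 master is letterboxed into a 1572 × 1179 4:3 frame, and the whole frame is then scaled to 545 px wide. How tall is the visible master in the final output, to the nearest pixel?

287 px

Fitted into 1572×1179, the master spans the width; its height is 1572 / 1.900 ≈ 827.37 px.
Scaling 1572 → 545 is ×0.3467, so the height becomes 827.37 × 0.3467 ≈ 286.84 px.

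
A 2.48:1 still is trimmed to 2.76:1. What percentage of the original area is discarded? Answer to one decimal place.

2.76:1 is wider than 2.48:1, so the crop keeps the full width and trims the height.
Area ratio = (2.480)/(2.760) = 89.86%; the remaining 10.14% is cropped out.

10.1%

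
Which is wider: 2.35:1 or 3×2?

2.35:1

2.35 and 3×2 = 1.5; 2.35 > 1.5.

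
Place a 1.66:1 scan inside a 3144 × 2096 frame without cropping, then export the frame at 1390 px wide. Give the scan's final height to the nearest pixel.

At 3144×2096 the scan is width-limited, so height = 3144 / 1.660 ≈ 1893.98 px.
The frame scales by 1390/3144 = 0.4421; 1893.98 × 0.4421 ≈ 837.35 px.

837 px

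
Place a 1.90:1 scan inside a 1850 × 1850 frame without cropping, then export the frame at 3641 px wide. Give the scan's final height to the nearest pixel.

In the 1850×1850 frame the scan fills the width: height = 1850 / 1.900 ≈ 973.68 px.
Scaling 1850 → 3641 is ×1.9681, so the height becomes 973.68 × 1.9681 ≈ 1916.32 px.

1916 px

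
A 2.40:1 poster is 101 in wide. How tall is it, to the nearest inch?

42 in

101 / 2.400 = 42.08.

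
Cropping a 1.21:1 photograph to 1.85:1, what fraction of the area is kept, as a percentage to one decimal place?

Going from 1.21:1 to 1.85:1 means cutting height while keeping width.
(1.210)/(1.850) ≈ 0.654 of the area survives.

65.4%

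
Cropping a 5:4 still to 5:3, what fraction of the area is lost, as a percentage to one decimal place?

The width stays; only height is cut (since 5:3 is wider than 5:4).
Area ratio = (1.250)/(1.667) = 75.00%; the remaining 25.00% is cropped out.

25.0%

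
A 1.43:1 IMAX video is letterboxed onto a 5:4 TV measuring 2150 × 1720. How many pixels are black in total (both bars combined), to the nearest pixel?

1.43:1 IMAX is wider than 5:4, so it spans the full width.
That makes the image 1503.4965 px tall (2150 / 1.430).
Leftover height: 1720 − 1503.4965 = 216.5035 px.
Bar area = 216.5035 × 2150 ≈ 465483 px.

465483 pixels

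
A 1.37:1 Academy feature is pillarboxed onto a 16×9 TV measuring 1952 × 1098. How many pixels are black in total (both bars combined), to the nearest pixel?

Since 1.370 < 1.778, the feature is height-limited.
Content width = 1098 × 1.370 ≈ 1504.2600 px.
Black = 1952 − 1504.2600 = 447.7400 px.
Across the 1098-px span: 447.7400 × 1098 ≈ 491619 px.

491619 pixels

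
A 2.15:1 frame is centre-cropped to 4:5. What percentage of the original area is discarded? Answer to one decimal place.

The height stays; only width is cut (since 4:5 is narrower than 2.15:1).
(0.800)/(2.150) ≈ 0.372 of the area survives, leaving 62.79% discarded.

62.8%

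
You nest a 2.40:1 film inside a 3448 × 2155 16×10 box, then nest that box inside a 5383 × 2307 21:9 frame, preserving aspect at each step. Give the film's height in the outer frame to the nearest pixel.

1538 px

2.40:1 in 3448×2155: fills the width, so the film is 3448.00 × 1436.67.
The 16×10 canvas is height-limited in 5383×2307, giving 3691.20 × 2307.00; scale factor 1.0705.
So the film's height is 1436.67 × 1.0705 ≈ 1538.00.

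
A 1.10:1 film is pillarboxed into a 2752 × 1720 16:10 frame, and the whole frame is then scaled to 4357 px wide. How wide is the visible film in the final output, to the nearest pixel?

2995 px

Fitted into 2752×1720, the film spans the height; its width is 1720 × 1.100 ≈ 1892.00 px.
The frame scales by 4357/2752 = 1.5832; 1892.00 × 1.5832 ≈ 2995.44 px.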